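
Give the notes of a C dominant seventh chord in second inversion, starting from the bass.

G, Bb, C, E

C dominant seventh is C–E–G–Bb. Second inversion puts the fifth (G) in the bass, with the remaining tones above: G, Bb, C, E.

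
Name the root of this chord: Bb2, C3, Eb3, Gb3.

The distinct letter names are Bb, C, Eb, Gb. Arranged as a stack of thirds they read C–Eb–Gb–Bb, so C is the root (a C half-diminished seventh chord).

C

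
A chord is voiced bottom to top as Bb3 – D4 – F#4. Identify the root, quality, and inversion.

Bb augmented, root position

The distinct note names are Bb, D, F#. Stacked in thirds they read Bb–D–F#, which is an augmented triad on Bb.
The lowest note is Bb, the root of the chord, so this is root position (figured bass 5/3).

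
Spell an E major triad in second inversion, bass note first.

B, E, G#

The chord tones are E–G#–B. With the fifth (B) lowest for second inversion: B, E, G#.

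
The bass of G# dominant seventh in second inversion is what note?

In second inversion the fifth is lowest. For G# dominant seventh (G#–B#–D#–F#) that is D#.

D#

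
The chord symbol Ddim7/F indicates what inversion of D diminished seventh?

first inversion

Ddim7/F means D diminished seventh with F in the bass. F is the third of D diminished seventh (D–F–Ab–Cb), so this is first inversion.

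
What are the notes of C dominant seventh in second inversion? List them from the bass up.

C dominant seventh is C–E–G–Bb. Second inversion puts the fifth (G) in the bass, with the remaining tones above: G, Bb, C, E.

G, Bb, C, E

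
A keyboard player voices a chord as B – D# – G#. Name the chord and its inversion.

G# minor, first inversion

Reducing to letter names: B, D#, G#. These stack in thirds as G#–B–D# — a G# minor triad.
B is the third of G# minor; third in the bass means first inversion (figured bass 6).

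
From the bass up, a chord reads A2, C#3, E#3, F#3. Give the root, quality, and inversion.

F# minor-major seventh, first inversion

The pitch classes A, C#, E#, F# arrange in thirds as F#–A–C#–E#: an F# minor-major seventh chord.
A is the third of F# minor-major seventh; third in the bass means first inversion (figured bass 6/5).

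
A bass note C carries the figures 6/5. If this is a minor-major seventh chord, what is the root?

A

The figures 6/5 mean the third of the chord is in the bass. If C is the third of a minor-major seventh chord, the root is A (chord tones A–C–E–G#).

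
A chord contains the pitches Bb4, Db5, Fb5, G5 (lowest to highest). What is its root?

G

The distinct letter names are Bb, Db, Fb, G. Arranged as a stack of thirds they read G–Bb–Db–Fb, so G is the root (a G diminished seventh chord).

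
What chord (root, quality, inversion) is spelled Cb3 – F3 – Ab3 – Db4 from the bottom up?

The pitch classes Cb, F, Ab, Db arrange in thirds as Db–F–Ab–Cb: a Db dominant seventh chord.
With the seventh (Cb) in the bass, the chord is in third inversion (figured bass 4/2).

Db dominant seventh, third inversion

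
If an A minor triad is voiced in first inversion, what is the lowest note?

C

The third of A minor (A–C–E) is C; that is the bass in first inversion.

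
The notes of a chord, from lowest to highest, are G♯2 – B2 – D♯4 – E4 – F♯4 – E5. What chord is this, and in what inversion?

The distinct note names are G#, B, D#, E, F#. Stacked in thirds they read E–G#–B–D#–F#, which is a major ninth chord on E.
G# is the third of E major ninth; third in the bass means first inversion.

E major ninth, first inversion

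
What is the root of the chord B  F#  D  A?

B

The distinct letter names are B, F#, D, A. Arranged as a stack of thirds they read B–D–F#–A, so B is the root (a B minor seventh chord).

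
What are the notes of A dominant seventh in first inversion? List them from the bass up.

Spelling A dominant seventh: A–C#–E–G. In first inversion the third is bass, giving C#, E, G, A from the bottom.

C#, E, G, A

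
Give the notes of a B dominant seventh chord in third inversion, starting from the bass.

The chord tones are B–D#–F#–A. With the seventh (A) lowest for third inversion: A, B, D#, F#.

A, B, D#, F#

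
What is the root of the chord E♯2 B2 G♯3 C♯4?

The distinct letter names are E#, B, G#, C#. Arranged as a stack of thirds they read C#–E#–G#–B, so C# is the root (a C# dominant seventh chord).

C#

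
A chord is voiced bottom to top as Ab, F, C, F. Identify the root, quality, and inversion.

The pitch classes Ab, F, C arrange in thirds as F–Ab–C: an F minor triad.
With the third (Ab) in the bass, the chord is in first inversion (figured bass 6).

F minor, first inversion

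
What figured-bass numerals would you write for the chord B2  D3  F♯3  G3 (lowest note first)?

The notes B, D, F#, G stack in thirds as G–B–D–F# — a G major seventh chord. The bass B is the third, so this is first inversion: figured 6/5.

6/5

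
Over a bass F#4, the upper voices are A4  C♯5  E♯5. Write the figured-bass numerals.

7

The notes F#, A, C#, E# stack in thirds as F#–A–C#–E# — an F# minor-major seventh chord. The bass F# is the root, so this is root position: figured 7.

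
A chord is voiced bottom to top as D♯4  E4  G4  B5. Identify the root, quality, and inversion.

The pitch classes D#, E, G, B arrange in thirds as E–G–B–D#: an E minor-major seventh chord.
D# is the seventh of E minor-major seventh; seventh in the bass means third inversion (figured bass 4/2).

E minor-major seventh, third inversion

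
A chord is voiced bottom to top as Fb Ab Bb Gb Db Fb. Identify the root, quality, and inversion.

The pitch classes Fb, Ab, Bb, Gb, Db arrange in thirds as Gb–Bb–Db–Fb–Ab: a Gb dominant ninth chord.
The lowest note is Fb, the seventh of the chord, so this is third inversion.

Gb dominant ninth, third inversion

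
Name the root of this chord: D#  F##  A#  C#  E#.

D#

D#, F##, A#, C#, E# are the tones of a D# dominant ninth chord (D#–F##–A#–C#–E#), making D# the root.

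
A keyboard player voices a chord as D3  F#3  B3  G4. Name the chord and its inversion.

The distinct note names are D, F#, B, G. Stacked in thirds they read G–B–D–F#, which is a major seventh chord on G.
The lowest note is D, the fifth of the chord, so this is second inversion (figured bass 4/3).

G major seventh, second inversion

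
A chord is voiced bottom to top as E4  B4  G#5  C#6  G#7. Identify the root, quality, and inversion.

C# minor seventh, first inversion

The pitch classes E, B, G#, C# arrange in thirds as C#–E–G#–B: a C# minor seventh chord.
With the third (E) in the bass, the chord is in first inversion (figured bass 6/5).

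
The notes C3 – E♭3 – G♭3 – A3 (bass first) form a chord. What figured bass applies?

6/5

The notes C, Eb, Gb, A stack in thirds as A–C–Eb–Gb — an A diminished seventh chord. The bass C is the third, so this is first inversion: figured 6/5.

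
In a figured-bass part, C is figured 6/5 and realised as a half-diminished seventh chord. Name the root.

The figures 6/5 mean the third of the chord is in the bass. If C is the third of a half-diminished seventh chord, the root is A (chord tones A–C–Eb–G).

A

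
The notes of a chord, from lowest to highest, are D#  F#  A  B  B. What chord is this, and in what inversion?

Reducing to letter names: D#, F#, A, B. These stack in thirds as B–D#–F#–A — a B dominant seventh chord.
The lowest note is D#, the third of the chord, so this is first inversion (figured bass 6/5).

B dominant seventh, first inversion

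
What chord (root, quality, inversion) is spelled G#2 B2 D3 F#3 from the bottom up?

Reducing to letter names: G#, B, D, F#. These stack in thirds as G#–B–D–F# — a G# half-diminished seventh chord.
The lowest note is G#, the root of the chord, so this is root position (figured bass 7).

G# half-diminished seventh, root position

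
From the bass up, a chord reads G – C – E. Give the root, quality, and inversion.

C major, second inversion

The distinct note names are G, C, E. Stacked in thirds they read C–E–G, which is a major triad on C.
With the fifth (G) in the bass, the chord is in second inversion (figured bass 6/4).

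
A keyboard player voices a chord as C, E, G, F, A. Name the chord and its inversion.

F major ninth, second inversion

The pitch classes C, E, G, F, A arrange in thirds as F–A–C–E–G: an F major ninth chord.
C is the fifth of F major ninth; fifth in the bass means second inversion.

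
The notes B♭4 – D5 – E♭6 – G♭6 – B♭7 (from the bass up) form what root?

The distinct letter names are Bb, D, Eb, Gb. Arranged as a stack of thirds they read Eb–Gb–Bb–D, so Eb is the root (an Eb minor-major seventh chord).

Eb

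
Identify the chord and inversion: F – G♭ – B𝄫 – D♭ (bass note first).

Gb minor-major seventh, third inversion

The pitch classes F, Gb, Bbb, Db arrange in thirds as Gb–Bbb–Db–F: a Gb minor-major seventh chord.
The lowest note is F, the seventh of the chord, so this is third inversion (figured bass 4/2).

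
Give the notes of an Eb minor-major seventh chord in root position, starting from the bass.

Eb, Gb, Bb, D

Eb minor-major seventh is Eb–Gb–Bb–D. Root position puts the root (Eb) in the bass, with the remaining tones above: Eb, Gb, Bb, D.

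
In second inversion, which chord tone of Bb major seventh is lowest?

Bb major seventh is Bb–D–F–A. Second inversion places the fifth in the bass: F.

F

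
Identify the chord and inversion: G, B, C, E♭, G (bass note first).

C minor-major seventh, second inversion

The pitch classes G, B, C, Eb arrange in thirds as C–Eb–G–B: a C minor-major seventh chord.
G is the fifth of C minor-major seventh; fifth in the bass means second inversion (figured bass 4/3).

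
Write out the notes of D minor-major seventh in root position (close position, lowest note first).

The chord tones are D–F–A–C#. With the root (D) lowest for root position: D, F, A, C#.

D, F, A, C#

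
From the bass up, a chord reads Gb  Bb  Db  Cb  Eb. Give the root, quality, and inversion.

The pitch classes Gb, Bb, Db, Cb, Eb arrange in thirds as Cb–Eb–Gb–Bb–Db: a Cb major ninth chord.
With the fifth (Gb) in the bass, the chord is in second inversion.

Cb major ninth, second inversion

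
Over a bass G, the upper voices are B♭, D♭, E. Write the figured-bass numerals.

The notes G, Bb, Db, E stack in thirds as E–G–Bb–Db — an E diminished seventh chord. The bass G is the third, so this is first inversion: figured 6/5.

6/5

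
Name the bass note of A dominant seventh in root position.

A dominant seventh is A–C#–E–G. Root position places the root in the bass: A.

A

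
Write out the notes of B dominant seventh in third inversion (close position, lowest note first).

B dominant seventh is B–D#–F#–A. Third inversion puts the seventh (A) in the bass, with the remaining tones above: A, B, D#, F#.

A, B, D#, F#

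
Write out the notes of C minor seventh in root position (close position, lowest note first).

The chord tones are C–Eb–G–Bb. With the root (C) lowest for root position: C, Eb, G, Bb.

C, Eb, G, Bb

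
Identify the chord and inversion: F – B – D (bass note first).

B diminished, second inversion

The distinct note names are F, B, D. Stacked in thirds they read B–D–F, which is a diminished triad on B.
F is the fifth of B diminished; fifth in the bass means second inversion (figured bass 6/4).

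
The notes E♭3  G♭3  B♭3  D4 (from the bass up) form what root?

The distinct letter names are Eb, Gb, Bb, D. Arranged as a stack of thirds they read Eb–Gb–Bb–D, so Eb is the root (an Eb minor-major seventh chord).

Eb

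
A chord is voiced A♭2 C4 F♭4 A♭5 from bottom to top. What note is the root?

Fb

The distinct letter names are Ab, C, Fb. Arranged as a stack of thirds they read Fb–Ab–C, so Fb is the root (an Fb augmented triad).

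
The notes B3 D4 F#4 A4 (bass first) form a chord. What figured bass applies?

The notes B, D, F#, A stack in thirds as B–D–F#–A — a B minor seventh chord. The bass B is the root, so this is root position: figured 7.

7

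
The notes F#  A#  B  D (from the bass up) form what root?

The distinct letter names are F#, A#, B, D. Arranged as a stack of thirds they read B–D–F#–A#, so B is the root (a B minor-major seventh chord).

B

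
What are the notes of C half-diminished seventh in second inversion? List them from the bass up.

The chord tones are C–Eb–Gb–Bb. With the fifth (Gb) lowest for second inversion: Gb, Bb, C, Eb.

Gb, Bb, C, Eb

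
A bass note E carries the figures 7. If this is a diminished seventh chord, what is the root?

The figures 7 mean the root of the chord is in the bass. If E is the root of a diminished seventh chord, the root is E (chord tones E–G–Bb–Db).

E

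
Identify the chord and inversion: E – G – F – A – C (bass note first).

The distinct note names are E, G, F, A, C. Stacked in thirds they read F–A–C–E–G, which is a major ninth chord on F.
With the seventh (E) in the bass, the chord is in third inversion.

F major ninth, third inversion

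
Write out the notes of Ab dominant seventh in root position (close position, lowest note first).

The chord tones are Ab–C–Eb–Gb. With the root (Ab) lowest for root position: Ab, C, Eb, Gb.

Ab, C, Eb, Gb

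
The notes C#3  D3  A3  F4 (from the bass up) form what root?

The distinct letter names are C#, D, A, F. Arranged as a stack of thirds they read D–F–A–C#, so D is the root (a D minor-major seventh chord).

D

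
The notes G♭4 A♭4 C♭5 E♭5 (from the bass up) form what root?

Ab

Reordering Gb, Ab, Cb, Eb into stacked thirds gives Ab–Cb–Eb–Gb; the bottom of that stack, Ab, is the root.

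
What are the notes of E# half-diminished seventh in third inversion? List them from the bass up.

D#, E#, G#, B

Spelling E# half-diminished seventh: E#–G#–B–D#. In third inversion the seventh is bass, giving D#, E#, G#, B from the bottom.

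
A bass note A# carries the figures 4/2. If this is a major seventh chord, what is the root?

The figures 4/2 mean the seventh of the chord is in the bass. If A# is the seventh of a major seventh chord, the root is B (chord tones B–D#–F#–A#).

B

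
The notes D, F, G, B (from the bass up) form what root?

G

Reordering D, F, G, B into stacked thirds gives G–B–D–F; the bottom of that stack, G, is the root.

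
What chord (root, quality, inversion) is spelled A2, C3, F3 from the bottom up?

The pitch classes A, C, F arrange in thirds as F–A–C: an F major triad.
A is the third of F major; third in the bass means first inversion (figured bass 6).

F major, first inversion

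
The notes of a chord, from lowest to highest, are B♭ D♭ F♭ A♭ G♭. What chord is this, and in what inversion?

Gb dominant ninth, first inversion

The distinct note names are Bb, Db, Fb, Ab, Gb. Stacked in thirds they read Gb–Bb–Db–Fb–Ab, which is a dominant ninth chord on Gb.
With the third (Bb) in the bass, the chord is in first inversion.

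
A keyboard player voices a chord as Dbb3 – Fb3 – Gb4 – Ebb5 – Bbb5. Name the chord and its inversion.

Reducing to letter names: Dbb, Fb, Gb, Ebb, Bbb. These stack in thirds as Ebb–Gb–Bbb–Dbb–Fb — an Ebb dominant ninth chord.
Dbb is the seventh of Ebb dominant ninth; seventh in the bass means third inversion.

Ebb dominant ninth, third inversion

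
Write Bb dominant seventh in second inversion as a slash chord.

Bb7/F

Second inversion of Bb dominant seventh has the fifth (F) in the bass. As a slash chord: Bb7/F.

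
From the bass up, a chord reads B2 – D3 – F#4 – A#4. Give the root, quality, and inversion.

B minor-major seventh, root position

The pitch classes B, D, F#, A# arrange in thirds as B–D–F#–A#: a B minor-major seventh chord.
With the root (B) in the bass, the chord is in root position (figured bass 7).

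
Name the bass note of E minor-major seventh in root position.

E

In root position the root is lowest. For E minor-major seventh (E–G–B–D#) that is E.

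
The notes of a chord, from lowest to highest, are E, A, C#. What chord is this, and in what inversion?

The distinct note names are E, A, C#. Stacked in thirds they read A–C#–E, which is a major triad on A.
The lowest note is E, the fifth of the chord, so this is second inversion (figured bass 6/4).

A major, second inversion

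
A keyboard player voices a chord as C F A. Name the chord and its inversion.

Reducing to letter names: C, F, A. These stack in thirds as F–A–C — an F major triad.
With the fifth (C) in the bass, the chord is in second inversion (figured bass 6/4).

F major, second inversion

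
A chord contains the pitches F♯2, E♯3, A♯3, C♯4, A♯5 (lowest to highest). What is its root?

Reordering F#, E#, A#, C# into stacked thirds gives F#–A#–C#–E#; the bottom of that stack, F#, is the root.

F#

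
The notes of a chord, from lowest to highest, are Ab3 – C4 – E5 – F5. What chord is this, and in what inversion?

The distinct note names are Ab, C, E, F. Stacked in thirds they read F–Ab–C–E, which is a minor-major seventh chord on F.
With the third (Ab) in the bass, the chord is in first inversion (figured bass 6/5).

F minor-major seventh, first inversion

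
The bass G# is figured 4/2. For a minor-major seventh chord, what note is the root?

A

The figures 4/2 mean the seventh of the chord is in the bass. If G# is the seventh of a minor-major seventh chord, the root is A (chord tones A–C–E–G#).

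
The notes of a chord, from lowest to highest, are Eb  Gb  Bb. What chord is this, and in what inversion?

Eb minor, root position

Reducing to letter names: Eb, Gb, Bb. These stack in thirds as Eb–Gb–Bb — an Eb minor triad.
With the root (Eb) in the bass, the chord is in root position (figured bass 5/3).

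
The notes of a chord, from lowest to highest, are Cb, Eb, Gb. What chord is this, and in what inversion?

Reducing to letter names: Cb, Eb, Gb. These stack in thirds as Cb–Eb–Gb — a Cb major triad.
The lowest note is Cb, the root of the chord, so this is root position (figured bass 5/3).

Cb major, root position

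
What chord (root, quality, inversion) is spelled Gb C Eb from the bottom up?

The distinct note names are Gb, C, Eb. Stacked in thirds they read C–Eb–Gb, which is a diminished triad on C.
Gb is the fifth of C diminished; fifth in the bass means second inversion (figured bass 6/4).

C diminished, second inversion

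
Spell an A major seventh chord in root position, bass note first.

A, C#, E, G#

Spelling A major seventh: A–C#–E–G#. In root position the root is bass, giving A, C#, E, G# from the bottom.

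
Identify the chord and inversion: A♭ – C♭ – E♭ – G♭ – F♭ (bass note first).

Fb major ninth, first inversion

Reducing to letter names: Ab, Cb, Eb, Gb, Fb. These stack in thirds as Fb–Ab–Cb–Eb–Gb — an Fb major ninth chord.
With the third (Ab) in the bass, the chord is in first inversion.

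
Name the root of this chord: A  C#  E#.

A, C#, E# are the tones of an A augmented triad (A–C#–E#), making A the root.

A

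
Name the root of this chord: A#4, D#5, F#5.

A#, D#, F# are the tones of a D# minor triad (D#–F#–A#), making D# the root.

D#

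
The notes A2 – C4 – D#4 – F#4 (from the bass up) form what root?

A, C, D#, F# are the tones of a D# diminished seventh chord (D#–F#–A–C), making D# the root.

D#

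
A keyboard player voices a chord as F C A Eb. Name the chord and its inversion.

The pitch classes F, C, A, Eb arrange in thirds as F–A–C–Eb: an F dominant seventh chord.
The lowest note is F, the root of the chord, so this is root position (figured bass 7).

F dominant seventh, root position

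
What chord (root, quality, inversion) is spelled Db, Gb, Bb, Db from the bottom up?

Gb major, second inversion

The pitch classes Db, Gb, Bb arrange in thirds as Gb–Bb–Db: a Gb major triad.
Db is the fifth of Gb major; fifth in the bass means second inversion (figured bass 6/4).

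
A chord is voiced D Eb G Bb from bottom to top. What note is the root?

D, Eb, G, Bb are the tones of an Eb major seventh chord (Eb–G–Bb–D), making Eb the root.

Eb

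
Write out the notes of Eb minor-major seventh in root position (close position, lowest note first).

Spelling Eb minor-major seventh: Eb–Gb–Bb–D. In root position the root is bass, giving Eb, Gb, Bb, D from the bottom.

Eb, Gb, Bb, D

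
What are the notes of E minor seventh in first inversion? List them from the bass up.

G, B, D, E

E minor seventh is E–G–B–D. First inversion puts the third (G) in the bass, with the remaining tones above: G, B, D, E.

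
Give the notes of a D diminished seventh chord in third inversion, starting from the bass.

Cb, D, F, Ab

Spelling D diminished seventh: D–F–Ab–Cb. In third inversion the seventh is bass, giving Cb, D, F, Ab from the bottom.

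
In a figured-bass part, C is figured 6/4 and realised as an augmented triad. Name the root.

The figures 6/4 mean the fifth of the chord is in the bass. If C is the fifth of an augmented triad, the root is Fb (chord tones Fb–Ab–C).

Fb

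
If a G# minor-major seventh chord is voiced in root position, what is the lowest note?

G# minor-major seventh is G#–B–D#–F##. Root position places the root in the bass: G#.

G#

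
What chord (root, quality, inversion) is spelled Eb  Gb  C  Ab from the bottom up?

Ab dominant seventh, second inversion

Reducing to letter names: Eb, Gb, C, Ab. These stack in thirds as Ab–C–Eb–Gb — an Ab dominant seventh chord.
Eb is the fifth of Ab dominant seventh; fifth in the bass means second inversion (figured bass 4/3).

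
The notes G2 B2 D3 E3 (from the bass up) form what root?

E

The distinct letter names are G, B, D, E. Arranged as a stack of thirds they read E–G–B–D, so E is the root (an E minor seventh chord).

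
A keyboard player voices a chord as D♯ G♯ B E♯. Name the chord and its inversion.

The distinct note names are D#, G#, B, E#. Stacked in thirds they read E#–G#–B–D#, which is a half-diminished seventh chord on E#.
With the seventh (D#) in the bass, the chord is in third inversion (figured bass 4/2).

E# half-diminished seventh, third inversion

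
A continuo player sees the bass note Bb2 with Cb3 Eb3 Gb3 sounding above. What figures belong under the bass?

The notes Bb, Cb, Eb, Gb stack in thirds as Cb–Eb–Gb–Bb — a Cb major seventh chord. The bass Bb is the seventh, so this is third inversion: figured 4/2.

4/2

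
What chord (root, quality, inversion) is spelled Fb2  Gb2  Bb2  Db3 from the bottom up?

Gb dominant seventh, third inversion

The distinct note names are Fb, Gb, Bb, Db. Stacked in thirds they read Gb–Bb–Db–Fb, which is a dominant seventh chord on Gb.
The lowest note is Fb, the seventh of the chord, so this is third inversion (figured bass 4/2).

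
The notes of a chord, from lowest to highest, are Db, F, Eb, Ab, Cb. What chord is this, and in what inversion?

Db dominant ninth, root position

The pitch classes Db, F, Eb, Ab, Cb arrange in thirds as Db–F–Ab–Cb–Eb: a Db dominant ninth chord.
With the root (Db) in the bass, the chord is in root position.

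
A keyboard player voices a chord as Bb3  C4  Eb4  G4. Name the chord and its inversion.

Reducing to letter names: Bb, C, Eb, G. These stack in thirds as C–Eb–G–Bb — a C minor seventh chord.
With the seventh (Bb) in the bass, the chord is in third inversion (figured bass 4/2).

C minor seventh, third inversion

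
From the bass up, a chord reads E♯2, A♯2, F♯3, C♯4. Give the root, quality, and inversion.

The distinct note names are E#, A#, F#, C#. Stacked in thirds they read F#–A#–C#–E#, which is a major seventh chord on F#.
E# is the seventh of F# major seventh; seventh in the bass means third inversion (figured bass 4/2).

F# major seventh, third inversion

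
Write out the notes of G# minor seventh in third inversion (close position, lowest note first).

F#, G#, B, D#

Spelling G# minor seventh: G#–B–D#–F#. In third inversion the seventh is bass, giving F#, G#, B, D# from the bottom.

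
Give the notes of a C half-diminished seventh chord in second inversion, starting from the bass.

Gb, Bb, C, Eb

C half-diminished seventh is C–Eb–Gb–Bb. Second inversion puts the fifth (Gb) in the bass, with the remaining tones above: Gb, Bb, C, Eb.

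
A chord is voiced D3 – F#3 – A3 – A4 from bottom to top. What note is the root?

D

Reordering D, F#, A into stacked thirds gives D–F#–A; the bottom of that stack, D, is the root.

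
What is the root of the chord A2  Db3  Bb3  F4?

Reordering A, Db, Bb, F into stacked thirds gives Bb–Db–F–A; the bottom of that stack, Bb, is the root.

Bb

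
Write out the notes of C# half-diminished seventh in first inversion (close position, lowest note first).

Spelling C# half-diminished seventh: C#–E–G–B. In first inversion the third is bass, giving E, G, B, C# from the bottom.

E, G, B, C#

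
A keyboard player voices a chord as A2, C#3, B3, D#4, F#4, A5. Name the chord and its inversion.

B dominant ninth, third inversion

The pitch classes A, C#, B, D#, F# arrange in thirds as B–D#–F#–A–C#: a B dominant ninth chord.
The lowest note is A, the seventh of the chord, so this is third inversion.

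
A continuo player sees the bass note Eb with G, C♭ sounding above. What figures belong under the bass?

6

The notes Eb, G, Cb stack in thirds as Cb–Eb–G — a Cb augmented triad. The bass Eb is the third, so this is first inversion: figured 6.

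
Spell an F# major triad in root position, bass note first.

F#, A#, C#

F# major is F#–A#–C#. Root position puts the root (F#) in the bass, with the remaining tones above: F#, A#, C#.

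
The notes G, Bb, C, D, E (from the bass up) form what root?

The distinct letter names are G, Bb, C, D, E. Arranged as a stack of thirds they read C–E–G–Bb–D, so C is the root (a C dominant ninth chord).

C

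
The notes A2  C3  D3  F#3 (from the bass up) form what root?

D

Reordering A, C, D, F# into stacked thirds gives D–F#–A–C; the bottom of that stack, D, is the root.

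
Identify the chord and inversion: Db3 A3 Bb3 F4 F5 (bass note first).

The pitch classes Db, A, Bb, F arrange in thirds as Bb–Db–F–A: a Bb minor-major seventh chord.
The lowest note is Db, the third of the chord, so this is first inversion (figured bass 6/5).

Bb minor-major seventh, first inversion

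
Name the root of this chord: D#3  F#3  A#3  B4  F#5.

The distinct letter names are D#, F#, A#, B. Arranged as a stack of thirds they read B–D#–F#–A#, so B is the root (a B major seventh chord).

B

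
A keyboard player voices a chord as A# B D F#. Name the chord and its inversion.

The distinct note names are A#, B, D, F#. Stacked in thirds they read B–D–F#–A#, which is a minor-major seventh chord on B.
The lowest note is A#, the seventh of the chord, so this is third inversion (figured bass 4/2).

B minor-major seventh, third inversion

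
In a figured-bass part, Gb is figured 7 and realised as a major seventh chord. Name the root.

Gb

The figures 7 mean the root of the chord is in the bass. If Gb is the root of a major seventh chord, the root is Gb (chord tones Gb–Bb–Db–F).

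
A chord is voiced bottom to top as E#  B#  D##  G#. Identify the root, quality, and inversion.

The distinct note names are E#, B#, D##, G#. Stacked in thirds they read E#–G#–B#–D##, which is a minor-major seventh chord on E#.
With the root (E#) in the bass, the chord is in root position (figured bass 7).

E# minor-major seventh, root position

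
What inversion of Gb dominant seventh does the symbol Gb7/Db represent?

Gb7/Db means Gb dominant seventh with Db in the bass. Db is the fifth of Gb dominant seventh (Gb–Bb–Db–Fb), so this is second inversion.

second inversion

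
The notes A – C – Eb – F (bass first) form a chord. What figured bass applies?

6/5

The notes A, C, Eb, F stack in thirds as F–A–C–Eb — an F dominant seventh chord. The bass A is the third, so this is first inversion: figured 6/5.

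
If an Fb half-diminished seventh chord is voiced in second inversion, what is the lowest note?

Cbb

Fb half-diminished seventh is Fb–Abb–Cbb–Ebb. Second inversion places the fifth in the bass: Cbb.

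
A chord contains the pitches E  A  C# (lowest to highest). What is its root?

The distinct letter names are E, A, C#. Arranged as a stack of thirds they read A–C#–E, so A is the root (an A major triad).

A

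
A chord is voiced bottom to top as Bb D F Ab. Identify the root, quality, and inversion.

The pitch classes Bb, D, F, Ab arrange in thirds as Bb–D–F–Ab: a Bb dominant seventh chord.
The lowest note is Bb, the root of the chord, so this is root position (figured bass 7).

Bb dominant seventh, root position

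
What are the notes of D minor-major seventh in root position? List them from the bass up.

D, F, A, C#

D minor-major seventh is D–F–A–C#. Root position puts the root (D) in the bass, with the remaining tones above: D, F, A, C#.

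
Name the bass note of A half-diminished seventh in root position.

A

The root of A half-diminished seventh (A–C–Eb–G) is A; that is the bass in root position.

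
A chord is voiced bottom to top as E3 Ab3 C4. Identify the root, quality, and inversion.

Ab augmented, second inversion

Reducing to letter names: E, Ab, C. These stack in thirds as Ab–C–E — an Ab augmented triad.
The lowest note is E, the fifth of the chord, so this is second inversion (figured bass 6/4).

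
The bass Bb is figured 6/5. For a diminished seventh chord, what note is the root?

G

The figures 6/5 mean the third of the chord is in the bass. If Bb is the third of a diminished seventh chord, the root is G (chord tones G–Bb–Db–Fb).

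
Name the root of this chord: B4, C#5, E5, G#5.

C#

B, C#, E, G# are the tones of a C# minor seventh chord (C#–E–G#–B), making C# the root.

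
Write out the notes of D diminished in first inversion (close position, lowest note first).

Spelling D diminished: D–F–Ab. In first inversion the third is bass, giving F, Ab, D from the bottom.

F, Ab, D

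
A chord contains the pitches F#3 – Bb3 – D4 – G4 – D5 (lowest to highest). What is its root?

F#, Bb, D, G are the tones of a G minor-major seventh chord (G–Bb–D–F#), making G the root.

G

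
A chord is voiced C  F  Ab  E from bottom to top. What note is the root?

The distinct letter names are C, F, Ab, E. Arranged as a stack of thirds they read F–Ab–C–E, so F is the root (an F minor-major seventh chord).

F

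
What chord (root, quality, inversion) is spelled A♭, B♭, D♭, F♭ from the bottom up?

The distinct note names are Ab, Bb, Db, Fb. Stacked in thirds they read Bb–Db–Fb–Ab, which is a half-diminished seventh chord on Bb.
The lowest note is Ab, the seventh of the chord, so this is third inversion (figured bass 4/2).

Bb half-diminished seventh, third inversion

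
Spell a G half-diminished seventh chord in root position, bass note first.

G, Bb, Db, F

The chord tones are G–Bb–Db–F. With the root (G) lowest for root position: G, Bb, Db, F.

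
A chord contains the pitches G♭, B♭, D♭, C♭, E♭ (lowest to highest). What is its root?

The distinct letter names are Gb, Bb, Db, Cb, Eb. Arranged as a stack of thirds they read Cb–Eb–Gb–Bb–Db, so Cb is the root (a Cb major ninth chord).

Cb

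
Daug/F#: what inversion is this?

Daug/F# means D augmented with F# in the bass. F# is the third of D augmented (D–F#–A#), so this is first inversion.

first inversion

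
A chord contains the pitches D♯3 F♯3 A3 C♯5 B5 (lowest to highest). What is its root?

D#, F#, A, C#, B are the tones of a B dominant ninth chord (B–D#–F#–A–C#), making B the root.

B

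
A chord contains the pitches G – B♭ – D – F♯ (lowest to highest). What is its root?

The distinct letter names are G, Bb, D, F#. Arranged as a stack of thirds they read G–Bb–D–F#, so G is the root (a G minor-major seventh chord).

G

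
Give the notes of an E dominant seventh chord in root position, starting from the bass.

Spelling E dominant seventh: E–G#–B–D. In root position the root is bass, giving E, G#, B, D from the bottom.

E, G#, B, D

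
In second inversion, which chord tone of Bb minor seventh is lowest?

F

The fifth of Bb minor seventh (Bb–Db–F–Ab) is F; that is the bass in second inversion.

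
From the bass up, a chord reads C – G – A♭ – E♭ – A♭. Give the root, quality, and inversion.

Reducing to letter names: C, G, Ab, Eb. These stack in thirds as Ab–C–Eb–G — an Ab major seventh chord.
With the third (C) in the bass, the chord is in first inversion (figured bass 6/5).

Ab major seventh, first inversion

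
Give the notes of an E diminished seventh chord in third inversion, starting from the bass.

Db, E, G, Bb

E diminished seventh is E–G–Bb–Db. Third inversion puts the seventh (Db) in the bass, with the remaining tones above: Db, E, G, Bb.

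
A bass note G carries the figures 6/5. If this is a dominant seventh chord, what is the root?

Eb

The figures 6/5 mean the third of the chord is in the bass. If G is the third of a dominant seventh chord, the root is Eb (chord tones Eb–G–Bb–Db).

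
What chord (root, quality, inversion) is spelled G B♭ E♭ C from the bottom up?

The pitch classes G, Bb, Eb, C arrange in thirds as C–Eb–G–Bb: a C minor seventh chord.
With the fifth (G) in the bass, the chord is in second inversion (figured bass 4/3).

C minor seventh, second inversion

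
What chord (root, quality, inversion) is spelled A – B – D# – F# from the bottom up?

B dominant seventh, third inversion

The pitch classes A, B, D#, F# arrange in thirds as B–D#–F#–A: a B dominant seventh chord.
The lowest note is A, the seventh of the chord, so this is third inversion (figured bass 4/2).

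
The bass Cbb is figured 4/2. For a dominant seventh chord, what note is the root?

Dbb

The figures 4/2 mean the seventh of the chord is in the bass. If Cbb is the seventh of a dominant seventh chord, the root is Dbb (chord tones Dbb–Fb–Abb–Cbb).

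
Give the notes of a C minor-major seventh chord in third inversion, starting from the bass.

B, C, Eb, G

C minor-major seventh is C–Eb–G–B. Third inversion puts the seventh (B) in the bass, with the remaining tones above: B, C, Eb, G.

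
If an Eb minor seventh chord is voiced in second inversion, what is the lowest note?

In second inversion the fifth is lowest. For Eb minor seventh (Eb–Gb–Bb–Db) that is Bb.

Bb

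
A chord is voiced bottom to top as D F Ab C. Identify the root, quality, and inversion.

Reducing to letter names: D, F, Ab, C. These stack in thirds as D–F–Ab–C — a D half-diminished seventh chord.
The lowest note is D, the root of the chord, so this is root position (figured bass 7).

D half-diminished seventh, root position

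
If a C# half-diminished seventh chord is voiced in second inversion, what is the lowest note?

G

C# half-diminished seventh is C#–E–G–B. Second inversion places the fifth in the bass: G.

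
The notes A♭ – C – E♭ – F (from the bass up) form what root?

The distinct letter names are Ab, C, Eb, F. Arranged as a stack of thirds they read F–Ab–C–Eb, so F is the root (an F minor seventh chord).

F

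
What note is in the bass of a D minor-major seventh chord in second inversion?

The fifth of D minor-major seventh (D–F–A–C#) is A; that is the bass in second inversion.

A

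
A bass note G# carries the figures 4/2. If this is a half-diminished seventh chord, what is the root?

The figures 4/2 mean the seventh of the chord is in the bass. If G# is the seventh of a half-diminished seventh chord, the root is A# (chord tones A#–C#–E–G#).

A#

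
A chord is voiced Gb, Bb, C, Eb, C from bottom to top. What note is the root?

C

The distinct letter names are Gb, Bb, C, Eb. Arranged as a stack of thirds they read C–Eb–Gb–Bb, so C is the root (a C half-diminished seventh chord).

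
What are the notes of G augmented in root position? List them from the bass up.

G, B, D#

Spelling G augmented: G–B–D#. In root position the root is bass, giving G, B, D# from the bottom.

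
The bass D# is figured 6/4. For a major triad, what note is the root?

G#

The figures 6/4 mean the fifth of the chord is in the bass. If D# is the fifth of a major triad, the root is G# (chord tones G#–B#–D#).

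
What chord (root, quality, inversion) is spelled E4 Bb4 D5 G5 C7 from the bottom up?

Reducing to letter names: E, Bb, D, G, C. These stack in thirds as C–E–G–Bb–D — a C dominant ninth chord.
E is the third of C dominant ninth; third in the bass means first inversion.

C dominant ninth, first inversion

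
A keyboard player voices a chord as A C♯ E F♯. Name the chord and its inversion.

F# minor seventh, first inversion

The pitch classes A, C#, E, F# arrange in thirds as F#–A–C#–E: an F# minor seventh chord.
With the third (A) in the bass, the chord is in first inversion (figured bass 6/5).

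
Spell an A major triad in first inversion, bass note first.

C#, E, A

The chord tones are A–C#–E. With the third (C#) lowest for first inversion: C#, E, A.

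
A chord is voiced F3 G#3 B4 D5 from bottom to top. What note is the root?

Reordering F, G#, B, D into stacked thirds gives G#–B–D–F; the bottom of that stack, G#, is the root.

G#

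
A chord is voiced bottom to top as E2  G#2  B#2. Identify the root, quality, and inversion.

The distinct note names are E, G#, B#. Stacked in thirds they read E–G#–B#, which is an augmented triad on E.
With the root (E) in the bass, the chord is in root position (figured bass 5/3).

E augmented, root position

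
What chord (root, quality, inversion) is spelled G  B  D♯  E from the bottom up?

E minor-major seventh, first inversion

Reducing to letter names: G, B, D#, E. These stack in thirds as E–G–B–D# — an E minor-major seventh chord.
The lowest note is G, the third of the chord, so this is first inversion (figured bass 6/5).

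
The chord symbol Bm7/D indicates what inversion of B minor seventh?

Bm7/D means B minor seventh with D in the bass. D is the third of B minor seventh (B–D–F#–A), so this is first inversion.

first inversion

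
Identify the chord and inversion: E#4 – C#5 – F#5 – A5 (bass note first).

F# minor-major seventh, third inversion

The pitch classes E#, C#, F#, A arrange in thirds as F#–A–C#–E#: an F# minor-major seventh chord.
With the seventh (E#) in the bass, the chord is in third inversion (figured bass 4/2).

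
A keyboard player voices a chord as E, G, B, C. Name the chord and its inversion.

C major seventh, first inversion

Reducing to letter names: E, G, B, C. These stack in thirds as C–E–G–B — a C major seventh chord.
The lowest note is E, the third of the chord, so this is first inversion (figured bass 6/5).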